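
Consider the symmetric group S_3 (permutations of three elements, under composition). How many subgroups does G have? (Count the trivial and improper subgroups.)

|G| = 6, so by Lagrange every subgroup order divides 6. Divisors: 1, 2, 3, 6.
Subgroups by order — order 1: 1; order 2: 3; order 3: 1; order 6: 1.
Total: 1 + 3 + 1 + 1 = 6.

6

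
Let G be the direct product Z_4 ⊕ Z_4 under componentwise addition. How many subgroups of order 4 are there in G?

7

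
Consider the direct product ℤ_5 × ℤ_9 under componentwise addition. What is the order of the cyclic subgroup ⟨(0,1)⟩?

9

The order of (0,1) in Z_5 × Z_9 is lcm(ord(0) in Z_5, ord(1) in Z_9).
ord(0) = 1 and ord(1) = 9, so |⟨(0,1)⟩| = lcm(1, 9) = 9.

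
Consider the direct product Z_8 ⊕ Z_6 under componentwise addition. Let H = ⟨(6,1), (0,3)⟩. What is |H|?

|⟨(6,1)⟩| = 12 and |⟨(0,3)⟩| = 2, so |H| is a multiple of lcm(12, 2) = 12 and divides |G| = 48.
Closing under the operation: H = {(0,0), (0,1), (0,2), (0,3), (0,4), (0,5), (2,0), (2,1), (2,2), (2,3), (2,4), (2,5), (4,0), (4,1), (4,2), (4,3), (4,4), (4,5), (6,0), (6,1), (6,2), (6,3), (6,4), (6,5)}, so |H| = 24.

24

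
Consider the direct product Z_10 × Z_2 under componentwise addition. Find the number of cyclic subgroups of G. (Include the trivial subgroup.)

A cyclic subgroup of order d is generated by each of its φ(d) elements of order d, so the cyclic subgroups of order d number (#elements of order d)/φ(d).
Cyclic subgroups by order — order 1: 1; order 2: 3; order 5: 1; order 10: 3.
Total: 8.

8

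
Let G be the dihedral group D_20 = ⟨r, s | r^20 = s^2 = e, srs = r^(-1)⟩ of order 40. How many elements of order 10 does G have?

4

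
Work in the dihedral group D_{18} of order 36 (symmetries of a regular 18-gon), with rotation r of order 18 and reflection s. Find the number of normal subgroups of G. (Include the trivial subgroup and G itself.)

9

G has 45 subgroups. Checking conjugation-invariance by order — order 1: 1/1 normal; order 2: 1/19 normal; order 3: 1/1 normal; order 4: 0/9 normal; order 6: 1/7 normal; order 9: 1/1 normal; order 12: 0/3 normal; order 18: 3/3 normal; order 36: 1/1 normal.
Total normal subgroups: 9.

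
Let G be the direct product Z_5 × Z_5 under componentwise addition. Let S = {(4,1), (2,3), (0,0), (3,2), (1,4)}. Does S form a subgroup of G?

Yes

|S| = 5 divides |G| = 25, consistent with Lagrange.
S contains the identity, every element's inverse is in S, and S is closed under +: it is a subgroup.
In fact S = ⟨(2,3)⟩.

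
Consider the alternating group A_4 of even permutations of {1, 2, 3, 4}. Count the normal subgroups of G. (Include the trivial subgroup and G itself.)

G has 10 subgroups. Checking conjugation-invariance by order — order 1: 1/1 normal; order 2: 0/3 normal; order 3: 0/4 normal; order 4: 1/1 normal; order 12: 1/1 normal.
Total normal subgroups: 3.

3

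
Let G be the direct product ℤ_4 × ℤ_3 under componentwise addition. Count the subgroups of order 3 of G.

|G| = 12 and 3 | 12, so subgroups of order 3 are possible by Lagrange.
The subgroups of order 3 are: {(0,0), (0,1), (0,2)}.
So G has 1 subgroup of order 3.

1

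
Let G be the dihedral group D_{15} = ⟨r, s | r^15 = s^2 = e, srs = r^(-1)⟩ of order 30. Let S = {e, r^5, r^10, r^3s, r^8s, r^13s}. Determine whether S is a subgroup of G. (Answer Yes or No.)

|S| = 6 divides |G| = 30, consistent with Lagrange.
S contains the identity, every element's inverse is in S, and S is closed under ·: it is a subgroup.

Yes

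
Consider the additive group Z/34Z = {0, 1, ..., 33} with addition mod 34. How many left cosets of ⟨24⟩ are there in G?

2

|⟨24⟩| = 17 and |G| = 34.
By Lagrange, [G : H] = |G|/|H| = 34/17 = 2.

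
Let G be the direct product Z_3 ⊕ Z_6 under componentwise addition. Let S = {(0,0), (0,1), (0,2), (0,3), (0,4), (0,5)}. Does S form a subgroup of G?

Yes

|S| = 6 divides |G| = 18, consistent with Lagrange.
S contains the identity, every element's inverse is in S, and S is closed under +: it is a subgroup.
In fact S = ⟨(0,1)⟩.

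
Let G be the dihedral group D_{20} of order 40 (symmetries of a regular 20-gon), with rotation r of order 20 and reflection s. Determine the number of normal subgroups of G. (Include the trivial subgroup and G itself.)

9

G has 48 subgroups. Checking conjugation-invariance by order — order 1: 1/1 normal; order 2: 1/21 normal; order 4: 1/11 normal; order 5: 1/1 normal; order 8: 0/5 normal; order 10: 1/5 normal; order 20: 3/3 normal; order 40: 1/1 normal.
Total normal subgroups: 9.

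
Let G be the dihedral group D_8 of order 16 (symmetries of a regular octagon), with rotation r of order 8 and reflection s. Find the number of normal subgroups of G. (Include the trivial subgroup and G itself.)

G has 19 subgroups. Checking conjugation-invariance by order — order 1: 1/1 normal; order 2: 1/9 normal; order 4: 1/5 normal; order 8: 3/3 normal; order 16: 1/1 normal.
Total normal subgroups: 7.

7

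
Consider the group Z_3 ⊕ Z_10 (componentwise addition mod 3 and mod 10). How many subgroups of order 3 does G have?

|G| = 30 and 3 | 30, so subgroups of order 3 are possible by Lagrange.
The subgroups of order 3 are: {(0,0), (1,0), (2,0)}.
So G has 1 subgroup of order 3.

1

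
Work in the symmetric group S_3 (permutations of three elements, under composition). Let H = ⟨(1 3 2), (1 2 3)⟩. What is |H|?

3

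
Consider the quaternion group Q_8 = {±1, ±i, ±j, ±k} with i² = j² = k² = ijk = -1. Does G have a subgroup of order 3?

No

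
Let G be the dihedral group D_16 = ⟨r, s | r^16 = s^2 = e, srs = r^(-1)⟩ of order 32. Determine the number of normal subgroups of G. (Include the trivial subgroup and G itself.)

8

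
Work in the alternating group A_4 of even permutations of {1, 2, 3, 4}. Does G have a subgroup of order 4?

4 | 12. A subgroup of order 4 is {e, (1 2)(3 4), (1 3)(2 4), (1 4)(2 3)}.

Yes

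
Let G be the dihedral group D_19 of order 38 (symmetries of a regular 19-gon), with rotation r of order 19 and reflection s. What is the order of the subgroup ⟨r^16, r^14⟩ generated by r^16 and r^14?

|⟨r^16⟩| = 19 and |⟨r^14⟩| = 19, so |H| is a multiple of lcm(19, 19) = 19 and divides |G| = 38.
Closing under the operation: H = {e, r, r^2, r^3, r^4, r^5, r^6, r^7, r^8, r^9, r^10, r^11, r^12, r^13, r^14, r^15, r^16, r^17, r^18}, so |H| = 19.

19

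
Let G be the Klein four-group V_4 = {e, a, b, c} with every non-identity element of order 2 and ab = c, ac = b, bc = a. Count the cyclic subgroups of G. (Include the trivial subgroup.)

4

Each element a generates a cyclic subgroup ⟨a⟩; distinct elements may generate the same one (a cyclic group of order d has φ(d) generators).
Cyclic subgroups by order — order 1: 1; order 2: 3.
Total: 4.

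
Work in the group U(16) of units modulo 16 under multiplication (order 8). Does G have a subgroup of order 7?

No

7 does not divide |G| = 8, so by Lagrange no subgroup of order 7 exists.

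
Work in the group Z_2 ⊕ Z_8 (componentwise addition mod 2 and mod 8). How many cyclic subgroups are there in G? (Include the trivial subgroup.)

8

Group the elements of G by the cyclic subgroup they generate; each cyclic subgroup of order d accounts for φ(d) elements.
Cyclic subgroups by order — order 1: 1; order 2: 3; order 4: 2; order 8: 2.
Total: 8.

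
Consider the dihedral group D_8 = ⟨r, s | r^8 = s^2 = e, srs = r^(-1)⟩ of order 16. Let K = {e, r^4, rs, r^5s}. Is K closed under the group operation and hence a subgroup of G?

Yes

|K| = 4 divides |G| = 16, consistent with Lagrange.
K contains the identity, every element's inverse is in K, and K is closed under ·: it is a subgroup.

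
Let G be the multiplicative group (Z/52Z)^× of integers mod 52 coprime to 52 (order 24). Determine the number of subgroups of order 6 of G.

|G| = 24 and 6 | 24, so subgroups of order 6 are possible by Lagrange.
The subgroups of order 6 are: {1, 9, 17, 25, 29, 49}; {1, 9, 23, 29, 43, 51}; {1, 3, 9, 27, 29, 35}.
So G has 3 subgroups of order 6.

3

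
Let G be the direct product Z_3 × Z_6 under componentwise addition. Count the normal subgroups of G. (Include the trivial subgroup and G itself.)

G is abelian, so every subgroup is normal.
G has 12 subgroups in total, hence 12 normal subgroups.

12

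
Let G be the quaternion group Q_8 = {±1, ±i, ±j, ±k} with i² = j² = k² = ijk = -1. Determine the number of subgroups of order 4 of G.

|G| = 8 and 4 | 8, so subgroups of order 4 are possible by Lagrange.
The subgroups of order 4 are: {1, -1, i, -i}; {1, -1, j, -j}; {1, -1, k, -k}.
So G has 3 subgroups of order 4.

3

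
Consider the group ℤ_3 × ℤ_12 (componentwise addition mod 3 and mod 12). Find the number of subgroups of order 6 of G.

4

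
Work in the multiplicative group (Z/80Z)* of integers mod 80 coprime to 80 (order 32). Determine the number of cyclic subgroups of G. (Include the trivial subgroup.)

20

Each element a generates a cyclic subgroup ⟨a⟩; distinct elements may generate the same one (a cyclic group of order d has φ(d) generators).
Cyclic subgroups by order — order 1: 1; order 2: 7; order 4: 12.
Total: 20.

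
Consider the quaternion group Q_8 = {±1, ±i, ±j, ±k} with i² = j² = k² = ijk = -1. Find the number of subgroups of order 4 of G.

3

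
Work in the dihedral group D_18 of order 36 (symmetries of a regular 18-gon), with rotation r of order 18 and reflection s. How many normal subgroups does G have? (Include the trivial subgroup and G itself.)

9

G has 45 subgroups. Checking conjugation-invariance by order — order 1: 1/1 normal; order 2: 1/19 normal; order 3: 1/1 normal; order 4: 0/9 normal; order 6: 1/7 normal; order 9: 1/1 normal; order 12: 0/3 normal; order 18: 3/3 normal; order 36: 1/1 normal.
Total normal subgroups: 9.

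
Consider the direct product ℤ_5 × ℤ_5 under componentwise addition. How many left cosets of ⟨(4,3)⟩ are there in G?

5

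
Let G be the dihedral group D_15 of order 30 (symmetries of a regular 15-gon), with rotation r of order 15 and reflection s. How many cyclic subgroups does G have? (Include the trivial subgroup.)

A cyclic subgroup of order d is generated by each of its φ(d) elements of order d, so the cyclic subgroups of order d number (#elements of order d)/φ(d).
Cyclic subgroups by order — order 1: 1; order 2: 15; order 3: 1; order 5: 1; order 15: 1.
Total: 19.

19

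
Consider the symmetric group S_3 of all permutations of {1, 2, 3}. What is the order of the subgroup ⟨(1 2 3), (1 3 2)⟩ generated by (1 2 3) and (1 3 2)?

|⟨(1 2 3)⟩| = 3 and |⟨(1 3 2)⟩| = 3, so |H| is a multiple of lcm(3, 3) = 3 and divides |G| = 6.
Closing under the operation: H = {e, (1 2 3), (1 3 2)}, so |H| = 3.

3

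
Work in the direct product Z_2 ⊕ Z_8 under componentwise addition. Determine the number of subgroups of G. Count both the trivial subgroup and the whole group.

|G| = 16, so by Lagrange every subgroup order divides 16. Divisors: 1, 2, 4, 8, 16.
Subgroups by order — order 1: 1; order 2: 3; order 4: 3; order 8: 3; order 16: 1.
Total: 1 + 3 + 3 + 3 + 1 = 11.

11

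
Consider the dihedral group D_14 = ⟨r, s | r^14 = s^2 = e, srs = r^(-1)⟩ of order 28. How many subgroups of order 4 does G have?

7

|G| = 28 and 4 | 28, so subgroups of order 4 are possible by Lagrange.
The subgroups of order 4 are: {e, r^7, r^3s, r^10s}; {e, r^7, r^4s, r^11s}; {e, r^7, r^5s, r^12s}; {e, r^7, r^6s, r^13s}; … (7 in all).
So G has 7 subgroups of order 4.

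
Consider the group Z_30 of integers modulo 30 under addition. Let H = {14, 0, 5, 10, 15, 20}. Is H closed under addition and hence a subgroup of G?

No

5 ∈ H but its inverse 25 ∉ H, so H is not a subgroup.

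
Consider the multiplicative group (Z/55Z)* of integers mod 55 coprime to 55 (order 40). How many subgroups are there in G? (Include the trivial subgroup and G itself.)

|G| = 40, so by Lagrange every subgroup order divides 40. Divisors: 1, 2, 4, 5, 8, 10, 20, 40.
Subgroups by order — order 1: 1; order 2: 3; order 4: 3; order 5: 1; order 8: 1; order 10: 3; order 20: 3; order 40: 1.
Total: 1 + 3 + 3 + 1 + 1 + 3 + 3 + 1 = 16.

16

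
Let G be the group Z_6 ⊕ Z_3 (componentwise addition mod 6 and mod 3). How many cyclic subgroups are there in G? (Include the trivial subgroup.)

10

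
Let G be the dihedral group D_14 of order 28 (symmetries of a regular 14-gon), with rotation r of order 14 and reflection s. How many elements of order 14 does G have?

The elements of order 14 are: r, r^3, r^5, r^9, r^11, r^13.
That's 6.

6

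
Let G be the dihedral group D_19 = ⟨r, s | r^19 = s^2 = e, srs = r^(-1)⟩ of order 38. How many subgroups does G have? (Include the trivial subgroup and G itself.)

22

|G| = 38, so by Lagrange every subgroup order divides 38. Divisors: 1, 2, 19, 38.
Subgroups by order — order 1: 1; order 2: 19; order 19: 1; order 38: 1.
Total: 1 + 19 + 1 + 1 = 22.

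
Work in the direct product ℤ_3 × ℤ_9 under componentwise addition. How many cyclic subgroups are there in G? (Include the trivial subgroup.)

8

Each element a generates a cyclic subgroup ⟨a⟩; distinct elements may generate the same one (a cyclic group of order d has φ(d) generators).
Cyclic subgroups by order — order 1: 1; order 3: 4; order 9: 3.
Total: 8.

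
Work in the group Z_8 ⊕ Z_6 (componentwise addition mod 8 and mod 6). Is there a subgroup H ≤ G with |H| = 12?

Yes

12 | 48. A subgroup of order 12 is {(0,0), (0,1), (0,2), (0,3), (0,4), (0,5), (4,0), (4,1), (4,2), (4,3), (4,4), (4,5)}.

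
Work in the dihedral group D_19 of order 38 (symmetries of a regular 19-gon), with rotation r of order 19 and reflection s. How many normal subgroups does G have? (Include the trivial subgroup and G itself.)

3

G has 22 subgroups. Checking conjugation-invariance by order — order 1: 1/1 normal; order 2: 0/19 normal; order 19: 1/1 normal; order 38: 1/1 normal.
Total normal subgroups: 3.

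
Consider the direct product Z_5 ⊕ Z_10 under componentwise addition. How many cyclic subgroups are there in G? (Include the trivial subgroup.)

Group the elements of G by the cyclic subgroup they generate; each cyclic subgroup of order d accounts for φ(d) elements.
Cyclic subgroups by order — order 1: 1; order 2: 1; order 5: 6; order 10: 6.
Total: 14.

14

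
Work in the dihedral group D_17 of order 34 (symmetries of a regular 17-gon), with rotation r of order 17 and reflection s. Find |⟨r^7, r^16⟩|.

|⟨r^7⟩| = 17 and |⟨r^16⟩| = 17, so |H| is a multiple of lcm(17, 17) = 17 and divides |G| = 34.
Closing under the operation: H = {e, r, r^2, r^3, r^4, r^5, r^6, r^7, r^8, r^9, r^10, r^11, r^12, r^13, r^14, r^15, r^16}, so |H| = 17.

17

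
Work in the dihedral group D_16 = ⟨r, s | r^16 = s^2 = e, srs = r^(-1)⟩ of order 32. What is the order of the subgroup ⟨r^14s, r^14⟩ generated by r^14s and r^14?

16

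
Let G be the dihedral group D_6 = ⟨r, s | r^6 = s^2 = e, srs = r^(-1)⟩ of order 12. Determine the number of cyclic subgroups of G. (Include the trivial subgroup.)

Each element a generates a cyclic subgroup ⟨a⟩; distinct elements may generate the same one (a cyclic group of order d has φ(d) generators).
Cyclic subgroups by order — order 1: 1; order 2: 7; order 3: 1; order 6: 1.
Total: 10.

10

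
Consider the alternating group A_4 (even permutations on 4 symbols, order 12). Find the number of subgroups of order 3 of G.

|G| = 12 and 3 | 12, so subgroups of order 3 are possible by Lagrange.
The subgroups of order 3 are: {e, (1 2 3), (1 3 2)}; {e, (1 2 4), (1 4 2)}; {e, (1 3 4), (1 4 3)}; {e, (2 3 4), (2 4 3)}.
So G has 4 subgroups of order 3.

4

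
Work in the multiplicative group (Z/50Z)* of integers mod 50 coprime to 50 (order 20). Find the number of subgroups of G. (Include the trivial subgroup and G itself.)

6

|G| = 20, so by Lagrange every subgroup order divides 20. Divisors: 1, 2, 4, 5, 10, 20.
Subgroups by order — order 1: 1; order 2: 1; order 4: 1; order 5: 1; order 10: 1; order 20: 1.
Total: 1 + 1 + 1 + 1 + 1 + 1 = 6.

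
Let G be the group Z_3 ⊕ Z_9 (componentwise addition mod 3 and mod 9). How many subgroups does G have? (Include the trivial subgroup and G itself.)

10

|G| = 27, so by Lagrange every subgroup order divides 27. Divisors: 1, 3, 9, 27.
Subgroups by order — order 1: 1; order 3: 4; order 9: 4; order 27: 1.
Total: 1 + 4 + 4 + 1 = 10.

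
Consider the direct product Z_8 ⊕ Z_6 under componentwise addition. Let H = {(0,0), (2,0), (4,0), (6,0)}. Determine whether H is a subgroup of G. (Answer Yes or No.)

Yes

|H| = 4 divides |G| = 48, consistent with Lagrange.
H contains the identity, every element's inverse is in H, and H is closed under +: it is a subgroup.
In fact H = ⟨(6,0)⟩.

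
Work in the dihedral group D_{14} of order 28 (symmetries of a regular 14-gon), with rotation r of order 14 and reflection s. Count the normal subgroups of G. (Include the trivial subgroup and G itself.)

G has 28 subgroups. Checking conjugation-invariance by order — order 1: 1/1 normal; order 2: 1/15 normal; order 4: 0/7 normal; order 7: 1/1 normal; order 14: 3/3 normal; order 28: 1/1 normal.
Total normal subgroups: 7.

7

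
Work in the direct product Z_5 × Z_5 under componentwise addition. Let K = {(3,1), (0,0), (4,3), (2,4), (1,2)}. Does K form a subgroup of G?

Yes

|K| = 5 divides |G| = 25, consistent with Lagrange.
K contains the identity, every element's inverse is in K, and K is closed under +: it is a subgroup.
In fact K = ⟨(4,3)⟩.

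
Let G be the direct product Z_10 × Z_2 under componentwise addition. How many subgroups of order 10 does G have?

|G| = 20 and 10 | 20, so subgroups of order 10 are possible by Lagrange.
The subgroups of order 10 are: {(0,0), (0,1), (2,0), (2,1), (4,0), (4,1), (6,0), (6,1), (8,0), (8,1)}; {(0,0), (1,0), (2,0), (3,0), (4,0), (5,0), (6,0), (7,0), (8,0), (9,0)}; {(0,0), (1,1), (2,0), (3,1), (4,0), (5,1), (6,0), (7,1), (8,0), (9,1)}.
So G has 3 subgroups of order 10.

3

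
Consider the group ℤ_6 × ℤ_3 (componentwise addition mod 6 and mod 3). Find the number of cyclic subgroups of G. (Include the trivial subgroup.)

10

A cyclic subgroup of order d is generated by each of its φ(d) elements of order d, so the cyclic subgroups of order d number (#elements of order d)/φ(d).
Cyclic subgroups by order — order 1: 1; order 2: 1; order 3: 4; order 6: 4.
Total: 10.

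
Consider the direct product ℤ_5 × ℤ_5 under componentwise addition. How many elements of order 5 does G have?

An element (a,b) has order lcm(ord(a), ord(b)); count pairs with lcm equal to 5.
Enumerating gives 24 such elements.

24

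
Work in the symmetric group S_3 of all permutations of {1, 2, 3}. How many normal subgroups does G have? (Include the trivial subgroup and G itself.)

G has 6 subgroups. Checking conjugation-invariance by order — order 1: 1/1 normal; order 2: 0/3 normal; order 3: 1/1 normal; order 6: 1/1 normal.
Total normal subgroups: 3.

3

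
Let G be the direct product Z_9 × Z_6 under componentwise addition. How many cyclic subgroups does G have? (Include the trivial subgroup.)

16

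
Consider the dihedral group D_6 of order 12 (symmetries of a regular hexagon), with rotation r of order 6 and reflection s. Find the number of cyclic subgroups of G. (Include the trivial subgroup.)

10

Group the elements of G by the cyclic subgroup they generate; each cyclic subgroup of order d accounts for φ(d) elements.
Cyclic subgroups by order — order 1: 1; order 2: 7; order 3: 1; order 6: 1.
Total: 10.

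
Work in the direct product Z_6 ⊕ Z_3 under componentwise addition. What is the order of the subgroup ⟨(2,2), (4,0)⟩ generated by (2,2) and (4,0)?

9

|⟨(2,2)⟩| = 3 and |⟨(4,0)⟩| = 3, so |H| is a multiple of lcm(3, 3) = 3 and divides |G| = 18.
Closing under the operation: H = {(0,0), (0,1), (0,2), (2,0), (2,1), (2,2), (4,0), (4,1), (4,2)}, so |H| = 9.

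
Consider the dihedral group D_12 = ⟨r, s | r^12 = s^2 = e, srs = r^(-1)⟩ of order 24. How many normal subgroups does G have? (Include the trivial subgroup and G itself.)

9

G has 34 subgroups. Checking conjugation-invariance by order — order 1: 1/1 normal; order 2: 1/13 normal; order 3: 1/1 normal; order 4: 1/7 normal; order 6: 1/5 normal; order 8: 0/3 normal; order 12: 3/3 normal; order 24: 1/1 normal.
Total normal subgroups: 9.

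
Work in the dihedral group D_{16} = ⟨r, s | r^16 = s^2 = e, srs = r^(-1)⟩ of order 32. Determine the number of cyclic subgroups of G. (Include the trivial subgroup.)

Each element a generates a cyclic subgroup ⟨a⟩; distinct elements may generate the same one (a cyclic group of order d has φ(d) generators).
Cyclic subgroups by order — order 1: 1; order 2: 17; order 4: 1; order 8: 1; order 16: 1.
Total: 21.

21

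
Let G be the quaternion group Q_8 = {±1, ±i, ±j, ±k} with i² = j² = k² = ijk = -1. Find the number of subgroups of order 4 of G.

3

|G| = 8 and 4 | 8, so subgroups of order 4 are possible by Lagrange.
The subgroups of order 4 are: {1, -1, i, -i}; {1, -1, j, -j}; {1, -1, k, -k}.
So G has 3 subgroups of order 4.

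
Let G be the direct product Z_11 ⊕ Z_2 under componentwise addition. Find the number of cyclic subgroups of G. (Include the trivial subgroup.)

4

Each element a generates a cyclic subgroup ⟨a⟩; distinct elements may generate the same one (a cyclic group of order d has φ(d) generators).
Cyclic subgroups by order — order 1: 1; order 2: 1; order 11: 1; order 22: 1.
Total: 4.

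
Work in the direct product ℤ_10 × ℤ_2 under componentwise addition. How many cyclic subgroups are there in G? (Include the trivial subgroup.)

A cyclic subgroup of order d is generated by each of its φ(d) elements of order d, so the cyclic subgroups of order d number (#elements of order d)/φ(d).
Cyclic subgroups by order — order 1: 1; order 2: 3; order 5: 1; order 10: 3.
Total: 8.

8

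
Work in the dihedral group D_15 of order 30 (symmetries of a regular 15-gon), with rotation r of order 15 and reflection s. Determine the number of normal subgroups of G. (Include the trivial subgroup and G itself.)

G has 28 subgroups. Checking conjugation-invariance by order — order 1: 1/1 normal; order 2: 0/15 normal; order 3: 1/1 normal; order 5: 1/1 normal; order 6: 0/5 normal; order 10: 0/3 normal; order 15: 1/1 normal; order 30: 1/1 normal.
Total normal subgroups: 5.

5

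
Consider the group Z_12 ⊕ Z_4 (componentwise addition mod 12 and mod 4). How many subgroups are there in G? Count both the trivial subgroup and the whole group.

|G| = 48, so by Lagrange every subgroup order divides 48. Divisors: 1, 2, 3, 4, 6, 8, 12, 16, 24, 48.
Subgroups by order — order 1: 1; order 2: 3; order 3: 1; order 4: 7; order 6: 3; order 8: 3; order 12: 7; order 16: 1; order 24: 3; order 48: 1.
Total: 1 + 3 + 1 + 7 + 3 + 3 + 7 + 1 + 3 + 1 = 30.

30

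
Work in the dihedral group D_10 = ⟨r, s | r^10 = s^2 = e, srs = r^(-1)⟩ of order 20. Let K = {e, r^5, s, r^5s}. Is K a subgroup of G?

Yes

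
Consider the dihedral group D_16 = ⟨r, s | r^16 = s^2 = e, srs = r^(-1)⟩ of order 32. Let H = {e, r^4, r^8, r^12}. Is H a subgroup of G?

Yes

|H| = 4 divides |G| = 32, consistent with Lagrange.
H contains the identity, every element's inverse is in H, and H is closed under ·: it is a subgroup.
In fact H = ⟨r^12⟩.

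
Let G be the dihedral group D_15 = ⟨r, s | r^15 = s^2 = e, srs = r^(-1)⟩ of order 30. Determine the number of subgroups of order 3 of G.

1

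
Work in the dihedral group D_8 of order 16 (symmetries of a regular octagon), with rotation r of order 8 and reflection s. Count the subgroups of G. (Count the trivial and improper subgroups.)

|G| = 16, so by Lagrange every subgroup order divides 16. Divisors: 1, 2, 4, 8, 16.
Subgroups by order — order 1: 1; order 2: 9; order 4: 5; order 8: 3; order 16: 1.
Total: 1 + 9 + 5 + 3 + 1 = 19.

19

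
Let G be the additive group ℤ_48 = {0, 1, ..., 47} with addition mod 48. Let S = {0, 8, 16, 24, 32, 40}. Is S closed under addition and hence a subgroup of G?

Yes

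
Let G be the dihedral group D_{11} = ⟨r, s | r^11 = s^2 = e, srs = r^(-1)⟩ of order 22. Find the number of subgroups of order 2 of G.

11

|G| = 22 and 2 | 22, so subgroups of order 2 are possible by Lagrange.
The subgroups of order 2 are: {e, r^10s}; {e, r^2s}; {e, r^3s}; {e, r^4s}; … (11 in all).
So G has 11 subgroups of order 2.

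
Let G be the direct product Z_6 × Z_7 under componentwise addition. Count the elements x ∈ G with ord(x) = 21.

An element (a,b) has order lcm(ord(a), ord(b)); count pairs with lcm equal to 21.
Enumerating gives 12 such elements.

12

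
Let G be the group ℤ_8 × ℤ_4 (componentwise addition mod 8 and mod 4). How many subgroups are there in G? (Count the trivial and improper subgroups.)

22

|G| = 32, so by Lagrange every subgroup order divides 32. Divisors: 1, 2, 4, 8, 16, 32.
Subgroups by order — order 1: 1; order 2: 3; order 4: 7; order 8: 7; order 16: 3; order 32: 1.
Total: 1 + 3 + 7 + 7 + 3 + 1 = 22.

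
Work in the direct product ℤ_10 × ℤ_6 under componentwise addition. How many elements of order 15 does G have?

8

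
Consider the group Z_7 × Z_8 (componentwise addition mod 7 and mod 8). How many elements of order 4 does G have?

2

An element (a,b) has order lcm(ord(a), ord(b)); count pairs with lcm equal to 4.
Enumerating gives 2 such elements.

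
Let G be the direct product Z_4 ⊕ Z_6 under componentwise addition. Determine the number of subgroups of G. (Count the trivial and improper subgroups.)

|G| = 24, so by Lagrange every subgroup order divides 24. Divisors: 1, 2, 3, 4, 6, 8, 12, 24.
Subgroups by order — order 1: 1; order 2: 3; order 3: 1; order 4: 3; order 6: 3; order 8: 1; order 12: 3; order 24: 1.
Total: 1 + 3 + 1 + 3 + 3 + 1 + 3 + 1 = 16.

16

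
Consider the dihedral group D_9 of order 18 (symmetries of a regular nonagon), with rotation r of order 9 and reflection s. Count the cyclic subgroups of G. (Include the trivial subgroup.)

12

Each element a generates a cyclic subgroup ⟨a⟩; distinct elements may generate the same one (a cyclic group of order d has φ(d) generators).
Cyclic subgroups by order — order 1: 1; order 2: 9; order 3: 1; order 9: 1.
Total: 12.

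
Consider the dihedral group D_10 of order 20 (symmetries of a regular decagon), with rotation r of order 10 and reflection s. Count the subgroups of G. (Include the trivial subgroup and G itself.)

|G| = 20, so by Lagrange every subgroup order divides 20. Divisors: 1, 2, 4, 5, 10, 20.
Subgroups by order — order 1: 1; order 2: 11; order 4: 5; order 5: 1; order 10: 3; order 20: 1.
Total: 1 + 11 + 5 + 1 + 3 + 1 = 22.

22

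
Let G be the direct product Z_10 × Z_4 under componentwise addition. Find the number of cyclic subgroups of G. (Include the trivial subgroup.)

12

A cyclic subgroup of order d is generated by each of its φ(d) elements of order d, so the cyclic subgroups of order d number (#elements of order d)/φ(d).
Cyclic subgroups by order — order 1: 1; order 2: 3; order 4: 2; order 5: 1; order 10: 3; order 20: 2.
Total: 12.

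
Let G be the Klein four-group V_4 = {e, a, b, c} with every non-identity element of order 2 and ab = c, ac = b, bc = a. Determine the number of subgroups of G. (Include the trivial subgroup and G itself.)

|G| = 4, so by Lagrange every subgroup order divides 4. Divisors: 1, 2, 4.
Subgroups by order — order 1: 1; order 2: 3; order 4: 1.
Total: 1 + 3 + 1 = 5.

5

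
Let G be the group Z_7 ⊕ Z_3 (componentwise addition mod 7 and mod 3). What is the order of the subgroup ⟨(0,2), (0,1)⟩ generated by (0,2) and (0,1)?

3

|⟨(0,2)⟩| = 3 and |⟨(0,1)⟩| = 3, so |H| is a multiple of lcm(3, 3) = 3 and divides |G| = 21.
Closing under the operation: H = {(0,0), (0,1), (0,2)}, so |H| = 3.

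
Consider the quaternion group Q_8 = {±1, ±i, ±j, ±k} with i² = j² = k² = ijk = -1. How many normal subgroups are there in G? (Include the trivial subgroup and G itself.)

6

G has 6 subgroups. Checking conjugation-invariance by order — order 1: 1/1 normal; order 2: 1/1 normal; order 4: 3/3 normal; order 8: 1/1 normal.
Total normal subgroups: 6.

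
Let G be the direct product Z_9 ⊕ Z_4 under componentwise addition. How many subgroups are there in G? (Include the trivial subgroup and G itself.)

9

|G| = 36, so by Lagrange every subgroup order divides 36. Divisors: 1, 2, 3, 4, 6, 9, 12, 18, 36.
Subgroups by order — order 1: 1; order 2: 1; order 3: 1; order 4: 1; order 6: 1; order 9: 1; order 12: 1; order 18: 1; order 36: 1.
Total: 1 + 1 + 1 + 1 + 1 + 1 + 1 + 1 + 1 = 9.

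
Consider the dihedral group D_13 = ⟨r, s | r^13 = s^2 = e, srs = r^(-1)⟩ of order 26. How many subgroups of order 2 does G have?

|G| = 26 and 2 | 26, so subgroups of order 2 are possible by Lagrange.
The subgroups of order 2 are: {e, r^10s}; {e, r^11s}; {e, r^12s}; {e, r^2s}; … (13 in all).
So G has 13 subgroups of order 2.

13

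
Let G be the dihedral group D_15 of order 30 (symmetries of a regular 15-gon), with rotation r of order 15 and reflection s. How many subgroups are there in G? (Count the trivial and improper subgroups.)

28

|G| = 30, so by Lagrange every subgroup order divides 30. Divisors: 1, 2, 3, 5, 6, 10, 15, 30.
Subgroups by order — order 1: 1; order 2: 15; order 3: 1; order 5: 1; order 6: 5; order 10: 3; order 15: 1; order 30: 1.
Total: 1 + 15 + 1 + 1 + 5 + 3 + 1 + 1 = 28.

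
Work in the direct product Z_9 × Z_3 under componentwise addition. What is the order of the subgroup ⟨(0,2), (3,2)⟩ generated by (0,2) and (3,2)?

9

|⟨(0,2)⟩| = 3 and |⟨(3,2)⟩| = 3, so |H| is a multiple of lcm(3, 3) = 3 and divides |G| = 27.
Closing under the operation: H = {(0,0), (0,1), (0,2), (3,0), (3,1), (3,2), (6,0), (6,1), (6,2)}, so |H| = 9.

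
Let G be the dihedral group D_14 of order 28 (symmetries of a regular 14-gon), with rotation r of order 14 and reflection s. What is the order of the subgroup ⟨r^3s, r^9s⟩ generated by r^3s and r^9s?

|⟨r^3s⟩| = 2 and |⟨r^9s⟩| = 2, so |H| is a multiple of lcm(2, 2) = 2 and divides |G| = 28.
Closing under the operation: H = {e, r^2, r^4, r^6, r^8, r^10, r^12, rs, r^3s, r^5s, r^7s, r^9s, r^11s, r^13s}, so |H| = 14.

14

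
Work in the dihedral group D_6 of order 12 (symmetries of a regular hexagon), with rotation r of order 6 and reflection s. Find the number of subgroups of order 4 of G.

3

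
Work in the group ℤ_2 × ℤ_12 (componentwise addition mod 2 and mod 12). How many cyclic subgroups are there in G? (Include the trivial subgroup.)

12

A cyclic subgroup of order d is generated by each of its φ(d) elements of order d, so the cyclic subgroups of order d number (#elements of order d)/φ(d).
Cyclic subgroups by order — order 1: 1; order 2: 3; order 3: 1; order 4: 2; order 6: 3; order 12: 2.
Total: 12.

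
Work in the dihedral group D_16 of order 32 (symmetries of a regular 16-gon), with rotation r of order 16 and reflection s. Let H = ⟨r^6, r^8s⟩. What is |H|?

16

|⟨r^6⟩| = 8 and |⟨r^8s⟩| = 2, so |H| is a multiple of lcm(8, 2) = 8 and divides |G| = 32.
Closing under the operation: H = {e, r^2, r^4, r^6, r^8, r^10, r^12, r^14, s, r^2s, r^4s, r^6s, r^8s, r^10s, r^12s, r^14s}, so |H| = 16.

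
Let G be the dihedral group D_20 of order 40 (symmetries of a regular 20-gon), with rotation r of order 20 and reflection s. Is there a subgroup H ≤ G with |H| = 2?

Yes

2 | 40. A subgroup of order 2 is {e, r^10}.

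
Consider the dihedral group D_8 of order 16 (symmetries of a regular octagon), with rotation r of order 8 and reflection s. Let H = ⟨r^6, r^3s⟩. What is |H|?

|⟨r^6⟩| = 4 and |⟨r^3s⟩| = 2, so |H| is a multiple of lcm(4, 2) = 4 and divides |G| = 16.
Closing under the operation: H = {e, r^2, r^4, r^6, rs, r^3s, r^5s, r^7s}, so |H| = 8.

8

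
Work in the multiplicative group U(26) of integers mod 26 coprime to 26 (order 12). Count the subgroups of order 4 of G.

1

|G| = 12 and 4 | 12, so subgroups of order 4 are possible by Lagrange.
The subgroups of order 4 are: {1, 5, 21, 25}.
So G has 1 subgroup of order 4.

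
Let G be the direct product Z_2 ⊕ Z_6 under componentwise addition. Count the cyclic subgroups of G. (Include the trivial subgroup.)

8

Each element a generates a cyclic subgroup ⟨a⟩; distinct elements may generate the same one (a cyclic group of order d has φ(d) generators).
Cyclic subgroups by order — order 1: 1; order 2: 3; order 3: 1; order 6: 3.
Total: 8.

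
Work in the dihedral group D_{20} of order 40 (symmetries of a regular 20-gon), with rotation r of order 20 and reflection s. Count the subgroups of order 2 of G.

|G| = 40 and 2 | 40, so subgroups of order 2 are possible by Lagrange.
The subgroups of order 2 are: {e, r^10}; {e, r^10s}; {e, r^11s}; {e, r^12s}; … (21 in all).
So G has 21 subgroups of order 2.

21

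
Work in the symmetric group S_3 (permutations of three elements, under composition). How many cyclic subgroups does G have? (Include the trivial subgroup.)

A cyclic subgroup of order d is generated by each of its φ(d) elements of order d, so the cyclic subgroups of order d number (#elements of order d)/φ(d).
Cyclic subgroups by order — order 1: 1; order 2: 3; order 3: 1.
Total: 5.

5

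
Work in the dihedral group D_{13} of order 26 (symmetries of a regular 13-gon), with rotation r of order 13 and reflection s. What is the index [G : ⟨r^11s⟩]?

13

|⟨r^11s⟩| = 2 and |G| = 26.
By Lagrange, [G : H] = |G|/|H| = 26/2 = 13.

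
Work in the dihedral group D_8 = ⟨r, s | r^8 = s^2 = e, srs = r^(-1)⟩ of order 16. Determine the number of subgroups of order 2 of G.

|G| = 16 and 2 | 16, so subgroups of order 2 are possible by Lagrange.
The subgroups of order 2 are: {e, r^2s}; {e, r^3s}; {e, r^4}; {e, r^4s}; … (9 in all).
So G has 9 subgroups of order 2.

9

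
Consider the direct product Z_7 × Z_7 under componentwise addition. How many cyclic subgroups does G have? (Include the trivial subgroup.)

9

Each element a generates a cyclic subgroup ⟨a⟩; distinct elements may generate the same one (a cyclic group of order d has φ(d) generators).
Cyclic subgroups by order — order 1: 1; order 7: 8.
Total: 9.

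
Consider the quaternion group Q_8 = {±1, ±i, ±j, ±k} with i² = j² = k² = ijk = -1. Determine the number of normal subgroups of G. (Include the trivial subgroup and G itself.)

G has 6 subgroups. Checking conjugation-invariance by order — order 1: 1/1 normal; order 2: 1/1 normal; order 4: 3/3 normal; order 8: 1/1 normal.
Total normal subgroups: 6.

6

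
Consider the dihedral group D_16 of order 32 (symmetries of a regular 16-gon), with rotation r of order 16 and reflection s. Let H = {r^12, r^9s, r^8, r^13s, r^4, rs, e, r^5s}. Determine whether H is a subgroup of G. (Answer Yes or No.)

Yes

|H| = 8 divides |G| = 32, consistent with Lagrange.
H contains the identity, every element's inverse is in H, and H is closed under ·: it is a subgroup.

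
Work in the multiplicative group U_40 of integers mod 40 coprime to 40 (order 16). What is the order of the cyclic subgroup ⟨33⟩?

4

Compute successive powers of 33 mod 40: 33, 9, 17, 1; 33^4 ≡ 1 (mod 40).
So |⟨33⟩| = 4.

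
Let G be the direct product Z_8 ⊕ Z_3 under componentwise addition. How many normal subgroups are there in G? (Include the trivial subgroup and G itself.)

8

G is abelian, so every subgroup is normal.
G has 8 subgroups in total, hence 8 normal subgroups.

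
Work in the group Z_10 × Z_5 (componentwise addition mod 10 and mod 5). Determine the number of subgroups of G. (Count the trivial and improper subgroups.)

16

|G| = 50, so by Lagrange every subgroup order divides 50. Divisors: 1, 2, 5, 10, 25, 50.
Subgroups by order — order 1: 1; order 2: 1; order 5: 6; order 10: 6; order 25: 1; order 50: 1.
Total: 1 + 1 + 6 + 6 + 1 + 1 = 16.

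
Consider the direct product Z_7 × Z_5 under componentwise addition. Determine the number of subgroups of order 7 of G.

1

|G| = 35 and 7 | 35, so subgroups of order 7 are possible by Lagrange.
The subgroups of order 7 are: {(0,0), (1,0), (2,0), (3,0), (4,0), (5,0), (6,0)}.
So G has 1 subgroup of order 7.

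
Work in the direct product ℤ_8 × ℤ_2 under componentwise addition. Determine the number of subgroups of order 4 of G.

3

|G| = 16 and 4 | 16, so subgroups of order 4 are possible by Lagrange.
The subgroups of order 4 are: {(0,0), (0,1), (4,0), (4,1)}; {(0,0), (2,0), (4,0), (6,0)}; {(0,0), (2,1), (4,0), (6,1)}.
So G has 3 subgroups of order 4.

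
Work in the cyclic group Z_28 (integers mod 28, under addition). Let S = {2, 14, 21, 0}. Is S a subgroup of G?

2 ∈ S but its inverse 26 ∉ S, so S is not a subgroup.

No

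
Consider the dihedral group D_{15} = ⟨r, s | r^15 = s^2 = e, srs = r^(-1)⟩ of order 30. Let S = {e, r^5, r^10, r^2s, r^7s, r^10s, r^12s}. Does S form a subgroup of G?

No

|S| = 7 does not divide |G| = 30, so by Lagrange S is not a subgroup.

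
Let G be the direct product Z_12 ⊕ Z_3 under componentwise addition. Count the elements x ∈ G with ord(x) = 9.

An element (a,b) has order lcm(ord(a), ord(b)); count pairs with lcm equal to 9.
Enumerating gives 0 such elements.

0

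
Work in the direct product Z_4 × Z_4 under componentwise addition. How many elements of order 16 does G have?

An element (a,b) has order lcm(ord(a), ord(b)); count pairs with lcm equal to 16.
Enumerating gives 0 such elements.

0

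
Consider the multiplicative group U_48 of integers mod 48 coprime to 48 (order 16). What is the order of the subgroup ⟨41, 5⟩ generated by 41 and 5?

|⟨41⟩| = 2 and |⟨5⟩| = 4, so |H| is a multiple of lcm(2, 4) = 4 and divides |G| = 16.
Closing under the operation: H = {1, 5, 13, 17, 25, 29, 37, 41}, so |H| = 8.

8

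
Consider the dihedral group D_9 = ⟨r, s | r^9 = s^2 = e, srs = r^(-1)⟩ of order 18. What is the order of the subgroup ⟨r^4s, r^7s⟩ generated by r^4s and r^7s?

|⟨r^4s⟩| = 2 and |⟨r^7s⟩| = 2, so |H| is a multiple of lcm(2, 2) = 2 and divides |G| = 18.
Closing under the operation: H = {e, r^3, r^6, rs, r^4s, r^7s}, so |H| = 6.

6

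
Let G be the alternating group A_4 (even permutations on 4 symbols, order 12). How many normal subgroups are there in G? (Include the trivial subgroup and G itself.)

3

G has 10 subgroups. Checking conjugation-invariance by order — order 1: 1/1 normal; order 2: 0/3 normal; order 3: 0/4 normal; order 4: 1/1 normal; order 12: 1/1 normal.
Total normal subgroups: 3.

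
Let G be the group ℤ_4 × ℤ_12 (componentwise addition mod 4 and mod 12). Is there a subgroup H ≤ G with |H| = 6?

Yes

6 | 48. A subgroup of order 6 is {(0,0), (0,2), (0,4), (0,6), (0,8), (0,10)}.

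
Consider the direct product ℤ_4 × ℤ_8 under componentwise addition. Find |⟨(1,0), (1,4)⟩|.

8

|⟨(1,0)⟩| = 4 and |⟨(1,4)⟩| = 4, so |H| is a multiple of lcm(4, 4) = 4 and divides |G| = 32.
Closing under the operation: H = {(0,0), (0,4), (1,0), (1,4), (2,0), (2,4), (3,0), (3,4)}, so |H| = 8.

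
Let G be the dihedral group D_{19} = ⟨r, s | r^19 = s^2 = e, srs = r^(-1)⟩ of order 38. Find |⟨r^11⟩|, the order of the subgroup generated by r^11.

19

Computing powers of r^11: the smallest k with (r^11)^k = e is k = 19.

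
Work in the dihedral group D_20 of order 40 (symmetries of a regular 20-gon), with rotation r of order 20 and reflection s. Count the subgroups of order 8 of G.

5

|G| = 40 and 8 | 40, so subgroups of order 8 are possible by Lagrange.
The subgroups of order 8 are: {e, r^5, r^10, r^15, s, r^5s, r^10s, r^15s}; {e, r^5, r^10, r^15, rs, r^6s, r^11s, r^16s}; {e, r^5, r^10, r^15, r^2s, r^7s, r^12s, r^17s}; {e, r^5, r^10, r^15, r^3s, r^8s, r^13s, r^18s}; … (5 in all).
So G has 5 subgroups of order 8.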